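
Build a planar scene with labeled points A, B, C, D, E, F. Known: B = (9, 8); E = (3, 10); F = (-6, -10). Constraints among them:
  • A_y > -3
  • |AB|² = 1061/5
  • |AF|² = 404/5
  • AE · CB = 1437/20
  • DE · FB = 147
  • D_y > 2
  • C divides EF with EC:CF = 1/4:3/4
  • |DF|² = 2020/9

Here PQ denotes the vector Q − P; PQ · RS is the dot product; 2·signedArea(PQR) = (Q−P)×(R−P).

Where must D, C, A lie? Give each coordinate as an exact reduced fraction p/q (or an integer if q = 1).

1. D_x = 2  [line -15·x + -18·y + 78 = 0 ∩ |DF|² = 2020/9]
2. D_y = 8/3  [line -15·x + -18·y + 78 = 0 ∩ |DF|² = 2020/9]
   → D = (2, 8/3)
3. C_x = 3/4  [C divides EF with EC:CF = 1/4:3/4]
4. C_y = 5  [C divides EF with EC:CF = 1/4:3/4]
   → C = (3/4, 5)
5. A_x = -6/5  [line -33/4·x + -3·y + -171/10 = 0 ∩ |AF|² = 404/5]
6. A_y = -12/5  [line -33/4·x + -3·y + -171/10 = 0 ∩ |AF|² = 404/5]
   → A = (-6/5, -12/5)

A = (-6/5, -12/5)
C = (3/4, 5)
D = (2, 8/3)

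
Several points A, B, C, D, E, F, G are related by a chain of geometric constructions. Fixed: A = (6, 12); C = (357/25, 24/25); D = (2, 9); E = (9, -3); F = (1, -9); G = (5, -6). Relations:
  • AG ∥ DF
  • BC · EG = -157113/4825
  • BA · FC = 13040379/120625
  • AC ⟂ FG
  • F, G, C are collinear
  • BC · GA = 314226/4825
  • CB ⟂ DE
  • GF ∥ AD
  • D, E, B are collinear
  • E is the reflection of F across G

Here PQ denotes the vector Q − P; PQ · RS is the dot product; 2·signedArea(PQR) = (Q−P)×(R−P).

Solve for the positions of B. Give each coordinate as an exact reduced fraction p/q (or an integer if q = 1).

1. B_x = 41577/4825  [D, E, B are collinear ∩ CB ⟂ DE]
2. B_y = -11307/4825  [D, E, B are collinear ∩ CB ⟂ DE]
   → B = (41577/4825, -11307/4825)

B = (41577/4825, -11307/4825)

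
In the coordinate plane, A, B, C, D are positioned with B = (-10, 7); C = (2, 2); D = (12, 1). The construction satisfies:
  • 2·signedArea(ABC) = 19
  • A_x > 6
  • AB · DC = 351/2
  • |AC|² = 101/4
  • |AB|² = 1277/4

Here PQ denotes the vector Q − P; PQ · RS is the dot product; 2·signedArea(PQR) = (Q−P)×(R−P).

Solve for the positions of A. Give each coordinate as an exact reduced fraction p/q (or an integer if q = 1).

A = (7, 3/2)

1. A_x = 7  [2·signedArea(ABC) = 19 ∩ AB · DC = 351/2]
2. A_y = 3/2  [2·signedArea(ABC) = 19 ∩ AB · DC = 351/2]
   → A = (7, 3/2)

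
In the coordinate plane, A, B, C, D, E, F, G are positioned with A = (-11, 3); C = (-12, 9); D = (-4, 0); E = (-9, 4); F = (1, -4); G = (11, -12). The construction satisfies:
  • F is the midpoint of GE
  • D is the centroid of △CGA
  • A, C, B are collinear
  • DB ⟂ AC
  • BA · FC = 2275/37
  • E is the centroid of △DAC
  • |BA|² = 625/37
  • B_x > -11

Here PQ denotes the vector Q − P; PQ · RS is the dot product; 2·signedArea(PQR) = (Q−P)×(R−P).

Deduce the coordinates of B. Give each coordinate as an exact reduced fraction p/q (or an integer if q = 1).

1. B_x = -382/37  [A, C, B are collinear ∩ DB ⟂ AC]
2. B_y = -39/37  [A, C, B are collinear ∩ DB ⟂ AC]
   → B = (-382/37, -39/37)

B = (-382/37, -39/37)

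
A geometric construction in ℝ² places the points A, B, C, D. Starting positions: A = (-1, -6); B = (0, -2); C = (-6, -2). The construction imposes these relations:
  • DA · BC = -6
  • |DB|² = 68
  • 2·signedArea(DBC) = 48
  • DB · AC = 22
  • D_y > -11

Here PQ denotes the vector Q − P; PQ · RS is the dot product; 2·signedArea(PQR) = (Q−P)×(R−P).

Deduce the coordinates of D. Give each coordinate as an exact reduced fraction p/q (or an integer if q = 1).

D = (-2, -10)

1. D_x = -2  [DA · BC = -6 ∩ 2·signedArea(DBC) = 48]
2. D_y = -10  [DA · BC = -6 ∩ 2·signedArea(DBC) = 48]
   → D = (-2, -10)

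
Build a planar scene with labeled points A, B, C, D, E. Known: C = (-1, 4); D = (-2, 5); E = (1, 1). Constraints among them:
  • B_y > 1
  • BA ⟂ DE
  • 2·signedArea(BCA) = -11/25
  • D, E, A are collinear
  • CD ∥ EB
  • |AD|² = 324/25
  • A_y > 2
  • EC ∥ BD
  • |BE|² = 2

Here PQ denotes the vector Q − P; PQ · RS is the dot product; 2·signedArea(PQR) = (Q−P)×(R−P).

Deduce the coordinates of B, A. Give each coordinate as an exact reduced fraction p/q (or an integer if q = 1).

A = (4/25, 53/25)
B = (0, 2)

1. B_x = 0  [EC ∥ BD ∩ CD ∥ EB]
2. B_y = 2  [EC ∥ BD ∩ CD ∥ EB]
   → B = (0, 2)
3. A_x = 4/25  [D, E, A are collinear ∩ BA ⟂ DE]
4. A_y = 53/25  [D, E, A are collinear ∩ BA ⟂ DE]
   → A = (4/25, 53/25)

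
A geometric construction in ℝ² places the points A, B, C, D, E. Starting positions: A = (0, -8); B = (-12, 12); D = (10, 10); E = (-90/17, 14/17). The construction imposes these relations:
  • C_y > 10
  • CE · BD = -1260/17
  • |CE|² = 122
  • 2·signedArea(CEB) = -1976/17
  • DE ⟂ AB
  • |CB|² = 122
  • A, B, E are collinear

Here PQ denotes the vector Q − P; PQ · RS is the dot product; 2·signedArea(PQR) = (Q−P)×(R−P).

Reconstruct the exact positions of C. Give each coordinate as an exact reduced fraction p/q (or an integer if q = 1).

C = (-1, 11)

1. C_x = -1  [CE · BD = -1260/17 ∩ 2·signedArea(CEB) = -1976/17]
2. C_y = 11  [CE · BD = -1260/17 ∩ 2·signedArea(CEB) = -1976/17]
   → C = (-1, 11)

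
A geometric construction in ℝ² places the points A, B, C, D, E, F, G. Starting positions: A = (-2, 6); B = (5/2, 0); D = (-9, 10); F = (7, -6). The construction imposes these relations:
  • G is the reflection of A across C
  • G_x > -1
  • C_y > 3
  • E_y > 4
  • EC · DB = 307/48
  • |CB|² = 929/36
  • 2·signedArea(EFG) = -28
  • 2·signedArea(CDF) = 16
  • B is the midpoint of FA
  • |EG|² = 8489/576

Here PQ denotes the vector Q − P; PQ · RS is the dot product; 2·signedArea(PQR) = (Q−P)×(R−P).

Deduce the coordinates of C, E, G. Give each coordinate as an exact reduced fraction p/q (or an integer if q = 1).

C = (-4/3, 10/3)
E = (-7/8, 9/2)
G = (-2/3, 2/3)

1. C_x = -4/3  [line 16·x + 16·y + -32 = 0 ∩ |CB|² = 929/36]
2. C_y = 10/3  [line 16·x + 16·y + -32 = 0 ∩ |CB|² = 929/36]
   → C = (-4/3, 10/3)
3. G_x = -2/3  [G is the reflection of A across C]
4. G_y = 2/3  [G is the reflection of A across C]
   → G = (-2/3, 2/3)
5. E_x = -7/8  [2·signedArea(EFG) = -28 ∩ EC · DB = 307/48]
6. E_y = 9/2  [2·signedArea(EFG) = -28 ∩ EC · DB = 307/48]
   → E = (-7/8, 9/2)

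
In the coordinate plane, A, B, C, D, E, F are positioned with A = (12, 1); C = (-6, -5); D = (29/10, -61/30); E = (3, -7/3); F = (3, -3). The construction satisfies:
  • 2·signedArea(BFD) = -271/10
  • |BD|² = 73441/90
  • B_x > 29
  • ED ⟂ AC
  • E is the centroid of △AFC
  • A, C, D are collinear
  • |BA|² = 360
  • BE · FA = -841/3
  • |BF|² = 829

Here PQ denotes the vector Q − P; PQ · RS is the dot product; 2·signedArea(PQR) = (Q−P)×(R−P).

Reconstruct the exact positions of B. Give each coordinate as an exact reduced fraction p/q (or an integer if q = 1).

B = (30, 7)

1. B_x = 30  [2·signedArea(BFD) = -271/10 ∩ BE · FA = -841/3]
2. B_y = 7  [2·signedArea(BFD) = -271/10 ∩ BE · FA = -841/3]
   → B = (30, 7)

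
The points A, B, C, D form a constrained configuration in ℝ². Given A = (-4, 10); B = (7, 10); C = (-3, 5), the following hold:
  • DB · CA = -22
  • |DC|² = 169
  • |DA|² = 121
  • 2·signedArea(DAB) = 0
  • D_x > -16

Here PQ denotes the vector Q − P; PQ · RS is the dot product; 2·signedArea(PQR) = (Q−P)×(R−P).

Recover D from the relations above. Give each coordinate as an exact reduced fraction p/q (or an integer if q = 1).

D = (-15, 10)

1. D_x = -15  [2·signedArea(DAB) = 0 ∩ DB · CA = -22]
2. D_y = 10  [2·signedArea(DAB) = 0 ∩ DB · CA = -22]
   → D = (-15, 10)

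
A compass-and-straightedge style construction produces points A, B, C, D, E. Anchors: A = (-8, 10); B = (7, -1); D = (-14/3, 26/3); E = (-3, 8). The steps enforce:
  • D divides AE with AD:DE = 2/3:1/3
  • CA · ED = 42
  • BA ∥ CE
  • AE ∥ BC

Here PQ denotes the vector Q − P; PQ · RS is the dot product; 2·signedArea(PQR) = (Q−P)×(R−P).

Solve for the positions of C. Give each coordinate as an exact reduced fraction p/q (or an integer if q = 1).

C = (12, -3)

1. C_x = 12  [BA ∥ CE ∩ AE ∥ BC]
2. C_y = -3  [BA ∥ CE ∩ AE ∥ BC]
   → C = (12, -3)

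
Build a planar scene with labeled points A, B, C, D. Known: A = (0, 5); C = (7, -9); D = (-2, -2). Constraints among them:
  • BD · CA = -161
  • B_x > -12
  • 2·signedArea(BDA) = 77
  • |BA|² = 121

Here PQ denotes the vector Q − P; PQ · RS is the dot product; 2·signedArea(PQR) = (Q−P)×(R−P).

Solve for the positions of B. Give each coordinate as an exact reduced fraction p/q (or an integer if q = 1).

B = (-11, 5)

1. B_x = -11  [BD · CA = -161 ∩ 2·signedArea(BDA) = 77]
2. B_y = 5  [BD · CA = -161 ∩ 2·signedArea(BDA) = 77]
   → B = (-11, 5)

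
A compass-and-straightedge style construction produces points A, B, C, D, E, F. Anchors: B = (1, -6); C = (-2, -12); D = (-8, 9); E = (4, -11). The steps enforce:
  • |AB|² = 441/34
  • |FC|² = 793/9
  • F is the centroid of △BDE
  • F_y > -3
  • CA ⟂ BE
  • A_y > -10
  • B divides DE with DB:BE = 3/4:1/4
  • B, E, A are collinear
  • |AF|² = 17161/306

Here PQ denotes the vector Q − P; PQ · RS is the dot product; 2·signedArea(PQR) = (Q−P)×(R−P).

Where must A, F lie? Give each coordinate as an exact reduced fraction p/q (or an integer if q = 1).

A = (97/34, -309/34)
F = (-1, -8/3)

1. A_x = 97/34  [B, E, A are collinear ∩ CA ⟂ BE]
2. A_y = -309/34  [B, E, A are collinear ∩ CA ⟂ BE]
   → A = (97/34, -309/34)
3. F_x = -1  [F is the centroid of △BDE]
4. F_y = -8/3  [F is the centroid of △BDE]
   → F = (-1, -8/3)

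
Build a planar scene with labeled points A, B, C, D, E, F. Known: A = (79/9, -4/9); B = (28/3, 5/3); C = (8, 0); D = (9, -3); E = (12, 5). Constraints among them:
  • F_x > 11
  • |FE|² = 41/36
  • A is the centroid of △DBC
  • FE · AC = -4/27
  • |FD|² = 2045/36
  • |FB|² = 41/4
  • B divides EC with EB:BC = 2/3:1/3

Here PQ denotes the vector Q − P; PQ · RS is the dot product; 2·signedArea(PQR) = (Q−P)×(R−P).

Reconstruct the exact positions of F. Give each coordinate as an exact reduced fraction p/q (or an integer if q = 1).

1. F_x = 34/3  [line 7/9·x + -4/9·y + -188/27 = 0 ∩ |FD|² = 2045/36]
2. F_y = 25/6  [line 7/9·x + -4/9·y + -188/27 = 0 ∩ |FD|² = 2045/36]
   → F = (34/3, 25/6)

F = (34/3, 25/6)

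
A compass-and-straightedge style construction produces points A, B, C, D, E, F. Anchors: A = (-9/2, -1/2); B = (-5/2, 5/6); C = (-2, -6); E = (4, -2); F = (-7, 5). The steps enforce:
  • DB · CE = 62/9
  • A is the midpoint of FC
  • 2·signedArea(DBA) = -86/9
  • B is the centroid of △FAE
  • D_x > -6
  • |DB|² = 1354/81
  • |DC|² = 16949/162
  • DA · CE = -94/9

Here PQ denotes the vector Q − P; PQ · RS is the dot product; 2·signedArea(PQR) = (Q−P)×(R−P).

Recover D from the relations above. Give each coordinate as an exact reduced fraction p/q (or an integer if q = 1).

1. D_x = -11/2  [DB · CE = 62/9 ∩ 2·signedArea(DBA) = -86/9]
2. D_y = 65/18  [DB · CE = 62/9 ∩ 2·signedArea(DBA) = -86/9]
   → D = (-11/2, 65/18)

D = (-11/2, 65/18)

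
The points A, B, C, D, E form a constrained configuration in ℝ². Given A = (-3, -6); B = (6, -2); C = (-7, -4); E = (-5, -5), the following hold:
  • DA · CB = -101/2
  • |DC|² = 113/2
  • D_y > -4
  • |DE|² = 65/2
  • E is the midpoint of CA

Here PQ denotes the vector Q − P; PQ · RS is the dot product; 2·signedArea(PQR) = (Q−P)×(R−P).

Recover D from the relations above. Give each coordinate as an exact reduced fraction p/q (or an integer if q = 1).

1. D_x = 1/2  [line -13·x + -2·y + -1/2 = 0 ∩ |DE|² = 65/2]
2. D_y = -7/2  [line -13·x + -2·y + -1/2 = 0 ∩ |DE|² = 65/2]
   → D = (1/2, -7/2)

D = (1/2, -7/2)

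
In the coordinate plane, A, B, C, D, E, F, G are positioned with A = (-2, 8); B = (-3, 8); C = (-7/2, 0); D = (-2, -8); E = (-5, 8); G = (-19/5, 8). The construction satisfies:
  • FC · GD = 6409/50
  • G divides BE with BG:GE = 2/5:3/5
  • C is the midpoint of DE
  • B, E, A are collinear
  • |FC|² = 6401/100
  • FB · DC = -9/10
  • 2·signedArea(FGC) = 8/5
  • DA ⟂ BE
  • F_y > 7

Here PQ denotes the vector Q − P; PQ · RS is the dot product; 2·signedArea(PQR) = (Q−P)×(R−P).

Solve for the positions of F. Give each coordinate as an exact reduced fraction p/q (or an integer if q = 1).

1. F_x = -18/5  [2·signedArea(FGC) = 8/5 ∩ FC · GD = 6409/50]
2. F_y = 8  [2·signedArea(FGC) = 8/5 ∩ FC · GD = 6409/50]
   → F = (-18/5, 8)

F = (-18/5, 8)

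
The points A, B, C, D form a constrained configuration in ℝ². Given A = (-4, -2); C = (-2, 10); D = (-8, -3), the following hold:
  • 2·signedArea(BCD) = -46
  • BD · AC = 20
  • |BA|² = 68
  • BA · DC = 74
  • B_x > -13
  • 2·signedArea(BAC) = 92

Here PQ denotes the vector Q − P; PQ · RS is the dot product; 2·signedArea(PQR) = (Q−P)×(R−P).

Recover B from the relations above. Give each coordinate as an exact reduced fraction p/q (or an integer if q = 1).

B = (-12, -4)

1. B_x = -12  [2·signedArea(BCD) = -46 ∩ 2·signedArea(BAC) = 92]
2. B_y = -4  [2·signedArea(BCD) = -46 ∩ 2·signedArea(BAC) = 92]
   → B = (-12, -4)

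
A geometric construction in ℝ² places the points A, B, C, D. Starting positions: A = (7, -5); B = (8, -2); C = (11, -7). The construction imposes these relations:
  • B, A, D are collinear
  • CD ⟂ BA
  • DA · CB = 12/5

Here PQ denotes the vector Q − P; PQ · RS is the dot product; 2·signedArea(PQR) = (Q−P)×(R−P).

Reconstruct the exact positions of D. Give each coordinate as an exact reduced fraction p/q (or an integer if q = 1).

D = (34/5, -28/5)

1. D_x = 34/5  [B, A, D are collinear ∩ CD ⟂ BA]
2. D_y = -28/5  [B, A, D are collinear ∩ CD ⟂ BA]
   → D = (34/5, -28/5)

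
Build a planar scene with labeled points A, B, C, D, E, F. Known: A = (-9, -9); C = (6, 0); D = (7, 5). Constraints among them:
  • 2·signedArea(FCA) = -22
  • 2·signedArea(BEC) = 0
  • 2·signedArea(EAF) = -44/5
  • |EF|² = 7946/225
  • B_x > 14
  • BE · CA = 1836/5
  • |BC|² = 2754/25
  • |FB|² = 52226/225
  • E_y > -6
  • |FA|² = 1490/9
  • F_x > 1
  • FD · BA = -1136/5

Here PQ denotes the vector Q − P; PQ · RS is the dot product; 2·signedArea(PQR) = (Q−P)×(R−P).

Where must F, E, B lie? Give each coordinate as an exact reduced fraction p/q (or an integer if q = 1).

B = (15, 27/5)
E = (-3, -27/5)
F = (4/3, -4/3)

1. F_x = 4/3  [line 9·x + -15·y + -32 = 0 ∩ |FA|² = 1490/9]
2. F_y = -4/3  [line 9·x + -15·y + -32 = 0 ∩ |FA|² = 1490/9]
   → F = (4/3, -4/3)
3. B_x = 15  [line -17/3·x + -19/3·y + 596/5 = 0 ∩ |BC|² = 2754/25]
4. B_y = 27/5  [line -17/3·x + -19/3·y + 596/5 = 0 ∩ |BC|² = 2754/25]
   → B = (15, 27/5)
5. E_x = -3  [2·signedArea(EAF) = -44/5 ∩ 2·signedArea(BEC) = 0]
6. E_y = -27/5  [2·signedArea(EAF) = -44/5 ∩ 2·signedArea(BEC) = 0]
   → E = (-3, -27/5)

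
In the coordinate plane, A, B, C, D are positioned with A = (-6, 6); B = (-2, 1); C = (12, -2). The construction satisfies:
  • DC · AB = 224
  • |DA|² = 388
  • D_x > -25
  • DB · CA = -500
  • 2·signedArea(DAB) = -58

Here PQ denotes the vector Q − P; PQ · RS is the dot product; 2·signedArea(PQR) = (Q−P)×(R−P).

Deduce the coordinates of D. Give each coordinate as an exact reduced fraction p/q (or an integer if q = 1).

D = (-24, 14)

1. D_x = -24  [DC · AB = 224 ∩ DB · CA = -500]
2. D_y = 14  [DC · AB = 224 ∩ DB · CA = -500]
   → D = (-24, 14)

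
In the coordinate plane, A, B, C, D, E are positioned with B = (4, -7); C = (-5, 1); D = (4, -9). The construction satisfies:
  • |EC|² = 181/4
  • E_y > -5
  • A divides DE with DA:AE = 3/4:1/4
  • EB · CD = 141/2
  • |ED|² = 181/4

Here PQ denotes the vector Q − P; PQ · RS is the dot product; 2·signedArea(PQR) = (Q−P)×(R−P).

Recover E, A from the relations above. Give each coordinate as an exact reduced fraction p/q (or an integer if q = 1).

A = (5/8, -21/4)
E = (-1/2, -4)

1. E_x = -1/2  [line -9·x + 10·y + 71/2 = 0 ∩ |ED|² = 181/4]
2. E_y = -4  [line -9·x + 10·y + 71/2 = 0 ∩ |ED|² = 181/4]
   → E = (-1/2, -4)
3. A_x = 5/8  [A divides DE with DA:AE = 3/4:1/4]
4. A_y = -21/4  [A divides DE with DA:AE = 3/4:1/4]
   → A = (5/8, -21/4)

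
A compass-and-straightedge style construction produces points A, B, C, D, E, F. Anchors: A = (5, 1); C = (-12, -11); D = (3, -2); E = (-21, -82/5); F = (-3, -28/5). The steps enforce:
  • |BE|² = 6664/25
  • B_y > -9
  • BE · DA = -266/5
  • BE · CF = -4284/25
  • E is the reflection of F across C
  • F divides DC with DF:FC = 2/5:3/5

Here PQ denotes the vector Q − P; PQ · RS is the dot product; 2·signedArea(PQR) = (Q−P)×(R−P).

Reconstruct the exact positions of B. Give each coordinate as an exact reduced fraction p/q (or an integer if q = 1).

1. B_x = -7  [BE · DA = -266/5 ∩ BE · CF = -4284/25]
2. B_y = -8  [BE · DA = -266/5 ∩ BE · CF = -4284/25]
   → B = (-7, -8)

B = (-7, -8)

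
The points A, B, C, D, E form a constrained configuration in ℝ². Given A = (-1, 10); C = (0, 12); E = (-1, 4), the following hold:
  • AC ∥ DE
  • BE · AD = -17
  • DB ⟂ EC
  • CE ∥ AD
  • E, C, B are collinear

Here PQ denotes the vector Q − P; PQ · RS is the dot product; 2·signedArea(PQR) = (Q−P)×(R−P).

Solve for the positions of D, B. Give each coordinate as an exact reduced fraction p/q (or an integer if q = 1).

1. D_x = -2  [AC ∥ DE ∩ CE ∥ AD]
2. D_y = 2  [AC ∥ DE ∩ CE ∥ AD]
   → D = (-2, 2)
3. B_x = -82/65  [E, C, B are collinear ∩ DB ⟂ EC]
4. B_y = 124/65  [E, C, B are collinear ∩ DB ⟂ EC]
   → B = (-82/65, 124/65)

B = (-82/65, 124/65)
D = (-2, 2)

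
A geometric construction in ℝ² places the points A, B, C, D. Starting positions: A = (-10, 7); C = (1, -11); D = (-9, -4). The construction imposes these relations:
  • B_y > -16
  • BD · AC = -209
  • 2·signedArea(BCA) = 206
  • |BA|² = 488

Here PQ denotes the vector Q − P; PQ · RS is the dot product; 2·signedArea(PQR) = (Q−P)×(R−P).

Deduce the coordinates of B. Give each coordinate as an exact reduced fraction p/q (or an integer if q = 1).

B = (-8, -15)

1. B_x = -8  [2·signedArea(BCA) = 206 ∩ BD · AC = -209]
2. B_y = -15  [2·signedArea(BCA) = 206 ∩ BD · AC = -209]
   → B = (-8, -15)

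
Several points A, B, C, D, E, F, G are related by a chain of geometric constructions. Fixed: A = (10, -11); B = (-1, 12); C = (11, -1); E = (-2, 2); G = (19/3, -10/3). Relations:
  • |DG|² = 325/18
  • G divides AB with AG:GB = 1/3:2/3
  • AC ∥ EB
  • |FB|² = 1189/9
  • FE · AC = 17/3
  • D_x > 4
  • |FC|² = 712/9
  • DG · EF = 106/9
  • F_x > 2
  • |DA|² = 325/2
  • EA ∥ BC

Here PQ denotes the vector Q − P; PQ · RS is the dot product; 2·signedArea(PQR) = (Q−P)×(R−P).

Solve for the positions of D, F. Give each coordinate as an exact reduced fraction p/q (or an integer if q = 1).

D = (9/2, 1/2)
F = (7/3, 1)

1. F_x = 7/3  [line -1·x + -10·y + 37/3 = 0 ∩ |FB|² = 1189/9]
2. F_y = 1  [line -1·x + -10·y + 37/3 = 0 ∩ |FB|² = 1189/9]
   → F = (7/3, 1)
3. D_x = 9/2  [line -13/3·x + 1·y + 19 = 0 ∩ |DG|² = 325/18]
4. D_y = 1/2  [line -13/3·x + 1·y + 19 = 0 ∩ |DG|² = 325/18]
   → D = (9/2, 1/2)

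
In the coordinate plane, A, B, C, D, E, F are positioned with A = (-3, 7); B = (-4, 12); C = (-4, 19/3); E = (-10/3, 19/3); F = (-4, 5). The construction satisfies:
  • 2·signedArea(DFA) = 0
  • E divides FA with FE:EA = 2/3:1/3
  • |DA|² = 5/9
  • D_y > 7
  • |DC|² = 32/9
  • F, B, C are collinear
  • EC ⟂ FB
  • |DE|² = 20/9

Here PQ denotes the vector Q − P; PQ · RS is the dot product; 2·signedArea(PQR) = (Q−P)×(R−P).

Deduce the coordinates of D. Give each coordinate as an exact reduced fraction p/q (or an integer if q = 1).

1. D_x = -8/3  [line -2·x + 1·y + -13 = 0 ∩ |DE|² = 20/9]
2. D_y = 23/3  [line -2·x + 1·y + -13 = 0 ∩ |DE|² = 20/9]
   → D = (-8/3, 23/3)

D = (-8/3, 23/3)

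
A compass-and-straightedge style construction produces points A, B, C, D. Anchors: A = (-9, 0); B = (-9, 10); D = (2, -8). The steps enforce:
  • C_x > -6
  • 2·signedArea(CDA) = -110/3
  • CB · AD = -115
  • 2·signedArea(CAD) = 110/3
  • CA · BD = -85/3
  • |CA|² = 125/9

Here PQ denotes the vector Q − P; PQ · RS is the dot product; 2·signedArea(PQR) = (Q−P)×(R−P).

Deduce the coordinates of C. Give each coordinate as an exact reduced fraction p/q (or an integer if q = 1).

1. C_x = -16/3  [CA · BD = -85/3 ∩ 2·signedArea(CAD) = 110/3]
2. C_y = 2/3  [CA · BD = -85/3 ∩ 2·signedArea(CAD) = 110/3]
   → C = (-16/3, 2/3)

C = (-16/3, 2/3)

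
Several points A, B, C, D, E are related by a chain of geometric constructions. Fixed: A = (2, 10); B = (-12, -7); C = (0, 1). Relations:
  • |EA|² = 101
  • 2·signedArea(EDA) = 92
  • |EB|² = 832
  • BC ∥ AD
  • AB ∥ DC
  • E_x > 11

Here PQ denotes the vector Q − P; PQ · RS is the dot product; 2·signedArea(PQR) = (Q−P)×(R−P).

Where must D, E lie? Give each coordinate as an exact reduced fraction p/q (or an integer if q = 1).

D = (14, 18)
E = (12, 9)

1. D_x = 14  [AB ∥ DC ∩ BC ∥ AD]
2. D_y = 18  [AB ∥ DC ∩ BC ∥ AD]
   → D = (14, 18)
3. E_x = 12  [line 8·x + -12·y + 12 = 0 ∩ |EB|² = 832]
4. E_y = 9  [line 8·x + -12·y + 12 = 0 ∩ |EB|² = 832]
   → E = (12, 9)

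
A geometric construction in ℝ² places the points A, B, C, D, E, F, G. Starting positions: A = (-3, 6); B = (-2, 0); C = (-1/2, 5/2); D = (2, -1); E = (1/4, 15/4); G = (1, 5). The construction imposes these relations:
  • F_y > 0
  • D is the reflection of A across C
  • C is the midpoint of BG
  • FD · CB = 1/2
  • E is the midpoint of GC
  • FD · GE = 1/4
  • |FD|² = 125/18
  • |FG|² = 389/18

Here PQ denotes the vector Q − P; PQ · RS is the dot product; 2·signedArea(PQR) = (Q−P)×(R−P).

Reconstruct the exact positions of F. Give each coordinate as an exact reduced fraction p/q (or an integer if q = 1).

1. F_x = -1/6  [line 3/4·x + 5/4·y + -1/2 = 0 ∩ |FD|² = 125/18]
2. F_y = 1/2  [line 3/4·x + 5/4·y + -1/2 = 0 ∩ |FD|² = 125/18]
   → F = (-1/6, 1/2)

F = (-1/6, 1/2)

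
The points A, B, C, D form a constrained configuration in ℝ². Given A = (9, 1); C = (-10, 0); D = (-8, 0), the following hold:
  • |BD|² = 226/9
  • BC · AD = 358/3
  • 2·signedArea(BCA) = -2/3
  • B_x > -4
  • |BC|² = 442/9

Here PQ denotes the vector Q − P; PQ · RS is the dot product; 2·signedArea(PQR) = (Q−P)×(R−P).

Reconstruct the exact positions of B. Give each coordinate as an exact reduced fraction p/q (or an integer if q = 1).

1. B_x = -3  [BC · AD = 358/3 ∩ 2·signedArea(BCA) = -2/3]
2. B_y = 1/3  [BC · AD = 358/3 ∩ 2·signedArea(BCA) = -2/3]
   → B = (-3, 1/3)

B = (-3, 1/3)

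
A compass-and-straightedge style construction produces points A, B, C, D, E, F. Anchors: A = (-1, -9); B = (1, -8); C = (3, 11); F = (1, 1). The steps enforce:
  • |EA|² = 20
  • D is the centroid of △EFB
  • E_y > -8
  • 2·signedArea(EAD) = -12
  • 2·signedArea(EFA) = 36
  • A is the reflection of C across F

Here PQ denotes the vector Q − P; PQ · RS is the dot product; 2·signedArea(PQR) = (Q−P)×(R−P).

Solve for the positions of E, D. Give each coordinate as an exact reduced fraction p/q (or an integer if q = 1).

D = (5/3, -14/3)
E = (3, -7)

1. E_x = 3  [line 10·x + -2·y + -44 = 0 ∩ |EA|² = 20]
2. E_y = -7  [line 10·x + -2·y + -44 = 0 ∩ |EA|² = 20]
   → E = (3, -7)
3. D_x = 5/3  [2·signedArea(EAD) = -12 ∩ D is the centroid of △EFB]
4. D_y = -14/3  [2·signedArea(EAD) = -12 ∩ D is the centroid of △EFB]
   → D = (5/3, -14/3)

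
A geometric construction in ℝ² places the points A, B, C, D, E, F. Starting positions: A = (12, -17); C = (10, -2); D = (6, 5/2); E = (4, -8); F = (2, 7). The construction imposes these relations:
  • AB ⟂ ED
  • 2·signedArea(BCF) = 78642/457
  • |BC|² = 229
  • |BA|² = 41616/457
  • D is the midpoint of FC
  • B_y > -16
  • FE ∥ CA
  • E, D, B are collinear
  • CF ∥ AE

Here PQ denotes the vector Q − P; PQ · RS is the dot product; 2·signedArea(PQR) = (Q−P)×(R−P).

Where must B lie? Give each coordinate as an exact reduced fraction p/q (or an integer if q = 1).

1. B_x = 1200/457  [E, D, B are collinear ∩ AB ⟂ ED]
2. B_y = -6953/457  [E, D, B are collinear ∩ AB ⟂ ED]
   → B = (1200/457, -6953/457)

B = (1200/457, -6953/457)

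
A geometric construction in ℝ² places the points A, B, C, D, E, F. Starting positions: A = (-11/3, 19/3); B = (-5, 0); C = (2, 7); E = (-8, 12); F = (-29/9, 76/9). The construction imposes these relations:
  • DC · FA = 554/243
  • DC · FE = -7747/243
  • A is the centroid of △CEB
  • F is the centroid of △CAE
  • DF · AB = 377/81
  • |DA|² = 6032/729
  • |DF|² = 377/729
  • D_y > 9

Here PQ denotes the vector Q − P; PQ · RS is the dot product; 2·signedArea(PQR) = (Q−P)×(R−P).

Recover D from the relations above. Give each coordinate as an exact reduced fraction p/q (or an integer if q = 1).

1. D_x = -83/27  [DC · FE = -7747/243 ∩ DF · AB = 377/81]
2. D_y = 247/27  [DC · FE = -7747/243 ∩ DF · AB = 377/81]
   → D = (-83/27, 247/27)

D = (-83/27, 247/27)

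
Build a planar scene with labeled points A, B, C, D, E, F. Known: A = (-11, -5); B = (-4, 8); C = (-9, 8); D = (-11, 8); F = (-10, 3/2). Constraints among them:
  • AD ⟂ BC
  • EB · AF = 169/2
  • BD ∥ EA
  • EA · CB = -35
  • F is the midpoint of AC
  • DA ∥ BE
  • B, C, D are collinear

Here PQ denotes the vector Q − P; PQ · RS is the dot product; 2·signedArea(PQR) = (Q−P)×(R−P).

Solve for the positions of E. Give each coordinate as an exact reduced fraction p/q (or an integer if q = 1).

1. E_x = -4  [BD ∥ EA ∩ DA ∥ BE]
2. E_y = -5  [BD ∥ EA ∩ DA ∥ BE]
   → E = (-4, -5)

E = (-4, -5)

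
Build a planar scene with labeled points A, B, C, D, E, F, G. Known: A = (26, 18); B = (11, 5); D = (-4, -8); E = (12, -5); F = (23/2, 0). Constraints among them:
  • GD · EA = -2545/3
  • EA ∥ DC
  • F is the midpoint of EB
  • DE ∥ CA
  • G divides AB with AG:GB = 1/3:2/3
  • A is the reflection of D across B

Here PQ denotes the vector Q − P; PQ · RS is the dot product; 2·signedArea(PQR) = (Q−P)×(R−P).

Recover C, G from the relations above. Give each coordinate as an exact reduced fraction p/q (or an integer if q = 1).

C = (10, 15)
G = (21, 41/3)

1. C_x = 10  [DE ∥ CA ∩ EA ∥ DC]
2. C_y = 15  [DE ∥ CA ∩ EA ∥ DC]
   → C = (10, 15)
3. G_x = 21  [G divides AB with AG:GB = 1/3:2/3]
4. G_y = 41/3  [G divides AB with AG:GB = 1/3:2/3]
   → G = (21, 41/3)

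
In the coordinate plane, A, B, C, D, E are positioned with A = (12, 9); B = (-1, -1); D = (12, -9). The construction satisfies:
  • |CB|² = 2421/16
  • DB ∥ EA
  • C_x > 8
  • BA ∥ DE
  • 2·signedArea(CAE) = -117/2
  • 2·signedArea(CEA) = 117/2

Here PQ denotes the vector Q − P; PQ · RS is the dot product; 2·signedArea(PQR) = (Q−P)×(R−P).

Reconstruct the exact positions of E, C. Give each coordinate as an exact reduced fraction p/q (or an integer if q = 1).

C = (35/4, 13/2)
E = (25, 1)

1. E_x = 25  [DB ∥ EA ∩ BA ∥ DE]
2. E_y = 1  [DB ∥ EA ∩ BA ∥ DE]
   → E = (25, 1)
3. C_x = 35/4  [line 8·x + 13·y + -309/2 = 0 ∩ |CB|² = 2421/16]
4. C_y = 13/2  [line 8·x + 13·y + -309/2 = 0 ∩ |CB|² = 2421/16]
   → C = (35/4, 13/2)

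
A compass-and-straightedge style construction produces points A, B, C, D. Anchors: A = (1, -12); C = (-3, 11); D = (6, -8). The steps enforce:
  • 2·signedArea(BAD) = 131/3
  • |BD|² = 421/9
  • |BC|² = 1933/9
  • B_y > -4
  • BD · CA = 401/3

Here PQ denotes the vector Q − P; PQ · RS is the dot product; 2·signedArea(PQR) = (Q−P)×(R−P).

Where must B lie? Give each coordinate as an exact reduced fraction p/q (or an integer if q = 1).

B = (4/3, -3)

1. B_x = 4/3  [BD · CA = 401/3 ∩ 2·signedArea(BAD) = 131/3]
2. B_y = -3  [BD · CA = 401/3 ∩ 2·signedArea(BAD) = 131/3]
   → B = (4/3, -3)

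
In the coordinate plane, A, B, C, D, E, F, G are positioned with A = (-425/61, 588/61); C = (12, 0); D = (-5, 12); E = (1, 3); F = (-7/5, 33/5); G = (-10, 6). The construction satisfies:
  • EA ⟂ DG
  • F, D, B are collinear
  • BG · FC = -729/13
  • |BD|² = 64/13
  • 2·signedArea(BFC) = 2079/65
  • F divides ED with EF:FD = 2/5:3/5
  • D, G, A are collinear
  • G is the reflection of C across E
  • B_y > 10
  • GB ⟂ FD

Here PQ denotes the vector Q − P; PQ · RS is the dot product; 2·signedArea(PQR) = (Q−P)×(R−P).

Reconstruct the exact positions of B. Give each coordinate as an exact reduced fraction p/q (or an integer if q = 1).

B = (-49/13, 132/13)

1. B_x = -49/13  [F, D, B are collinear ∩ GB ⟂ FD]
2. B_y = 132/13  [F, D, B are collinear ∩ GB ⟂ FD]
   → B = (-49/13, 132/13)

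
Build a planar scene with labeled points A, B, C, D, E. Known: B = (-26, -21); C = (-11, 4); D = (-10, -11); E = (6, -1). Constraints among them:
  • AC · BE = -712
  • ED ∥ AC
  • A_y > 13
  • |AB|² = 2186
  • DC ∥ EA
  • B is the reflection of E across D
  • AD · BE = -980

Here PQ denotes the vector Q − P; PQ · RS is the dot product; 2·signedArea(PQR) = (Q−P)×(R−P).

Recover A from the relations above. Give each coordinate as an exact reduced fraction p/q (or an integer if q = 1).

1. A_x = 5  [ED ∥ AC ∩ DC ∥ EA]
2. A_y = 14  [ED ∥ AC ∩ DC ∥ EA]
   → A = (5, 14)

A = (5, 14)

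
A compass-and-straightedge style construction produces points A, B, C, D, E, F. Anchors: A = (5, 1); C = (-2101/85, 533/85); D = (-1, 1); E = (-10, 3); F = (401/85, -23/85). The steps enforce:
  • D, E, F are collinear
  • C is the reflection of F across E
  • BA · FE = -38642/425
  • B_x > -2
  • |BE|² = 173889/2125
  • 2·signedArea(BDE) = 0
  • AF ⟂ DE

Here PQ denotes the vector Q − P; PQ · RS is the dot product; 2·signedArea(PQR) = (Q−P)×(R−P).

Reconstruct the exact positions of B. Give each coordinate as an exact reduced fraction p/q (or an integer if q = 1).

B = (-497/425, 441/425)

1. B_x = -497/425  [2·signedArea(BDE) = 0 ∩ BA · FE = -38642/425]
2. B_y = 441/425  [2·signedArea(BDE) = 0 ∩ BA · FE = -38642/425]
   → B = (-497/425, 441/425)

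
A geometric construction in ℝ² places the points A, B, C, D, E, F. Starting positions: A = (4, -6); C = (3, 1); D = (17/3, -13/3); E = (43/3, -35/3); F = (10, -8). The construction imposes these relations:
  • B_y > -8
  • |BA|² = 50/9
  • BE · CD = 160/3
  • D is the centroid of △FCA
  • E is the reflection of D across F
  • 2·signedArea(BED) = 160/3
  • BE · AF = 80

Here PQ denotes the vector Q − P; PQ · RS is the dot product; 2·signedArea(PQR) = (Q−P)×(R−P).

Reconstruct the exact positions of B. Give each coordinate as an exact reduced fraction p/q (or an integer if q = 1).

B = (7/3, -23/3)

1. B_x = 7/3  [BE · CD = 160/3 ∩ BE · AF = 80]
2. B_y = -23/3  [BE · CD = 160/3 ∩ BE · AF = 80]
   → B = (7/3, -23/3)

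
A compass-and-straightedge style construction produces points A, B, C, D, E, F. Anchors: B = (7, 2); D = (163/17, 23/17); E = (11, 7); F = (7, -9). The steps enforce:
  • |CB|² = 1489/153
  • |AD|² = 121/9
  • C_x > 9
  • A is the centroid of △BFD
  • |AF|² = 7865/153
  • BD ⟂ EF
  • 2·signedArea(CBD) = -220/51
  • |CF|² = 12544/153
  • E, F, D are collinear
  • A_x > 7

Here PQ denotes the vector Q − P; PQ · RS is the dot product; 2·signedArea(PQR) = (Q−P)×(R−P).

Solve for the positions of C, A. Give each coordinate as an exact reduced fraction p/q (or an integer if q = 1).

A = (401/51, -32/17)
C = (469/51, -11/51)

1. C_x = 469/51  [line 11/17·x + 44/17·y + -275/51 = 0 ∩ |CF|² = 12544/153]
2. C_y = -11/51  [line 11/17·x + 44/17·y + -275/51 = 0 ∩ |CF|² = 12544/153]
   → C = (469/51, -11/51)
3. A_x = 401/51  [A is the centroid of △BFD]
4. A_y = -32/17  [A is the centroid of △BFD]
   → A = (401/51, -32/17)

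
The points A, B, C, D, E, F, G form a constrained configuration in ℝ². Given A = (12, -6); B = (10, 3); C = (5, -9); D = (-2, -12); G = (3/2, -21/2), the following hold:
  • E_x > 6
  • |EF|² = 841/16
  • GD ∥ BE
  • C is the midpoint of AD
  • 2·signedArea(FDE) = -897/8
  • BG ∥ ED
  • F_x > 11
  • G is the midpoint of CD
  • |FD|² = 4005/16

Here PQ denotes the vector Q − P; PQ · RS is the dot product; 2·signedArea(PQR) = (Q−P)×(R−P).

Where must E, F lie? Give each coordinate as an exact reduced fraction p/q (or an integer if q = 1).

E = (13/2, 3/2)
F = (23/2, -15/4)

1. E_x = 13/2  [BG ∥ ED ∩ GD ∥ BE]
2. E_y = 3/2  [BG ∥ ED ∩ GD ∥ BE]
   → E = (13/2, 3/2)
3. F_x = 23/2  [line -27/2·x + 17/2·y + 1497/8 = 0 ∩ |FD|² = 4005/16]
4. F_y = -15/4  [line -27/2·x + 17/2·y + 1497/8 = 0 ∩ |FD|² = 4005/16]
   → F = (23/2, -15/4)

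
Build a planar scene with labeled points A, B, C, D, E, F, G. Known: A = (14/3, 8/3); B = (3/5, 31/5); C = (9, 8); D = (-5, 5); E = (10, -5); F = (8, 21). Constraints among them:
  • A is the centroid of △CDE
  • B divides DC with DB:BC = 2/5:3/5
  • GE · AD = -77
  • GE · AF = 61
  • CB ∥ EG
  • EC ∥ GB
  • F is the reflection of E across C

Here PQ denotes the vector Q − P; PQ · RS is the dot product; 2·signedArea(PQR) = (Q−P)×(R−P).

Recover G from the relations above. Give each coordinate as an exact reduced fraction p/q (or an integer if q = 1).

1. G_x = 8/5  [EC ∥ GB ∩ CB ∥ EG]
2. G_y = -34/5  [EC ∥ GB ∩ CB ∥ EG]
   → G = (8/5, -34/5)

G = (8/5, -34/5)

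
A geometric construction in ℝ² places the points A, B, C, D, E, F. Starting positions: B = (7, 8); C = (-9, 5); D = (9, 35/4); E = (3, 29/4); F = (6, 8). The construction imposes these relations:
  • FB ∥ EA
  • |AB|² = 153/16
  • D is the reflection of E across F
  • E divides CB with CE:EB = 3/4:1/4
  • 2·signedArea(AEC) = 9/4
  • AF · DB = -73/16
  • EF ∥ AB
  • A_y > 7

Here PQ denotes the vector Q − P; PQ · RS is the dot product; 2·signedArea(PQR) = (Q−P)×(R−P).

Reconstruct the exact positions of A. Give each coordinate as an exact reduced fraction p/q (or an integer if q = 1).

1. A_x = 4  [EF ∥ AB ∩ FB ∥ EA]
2. A_y = 29/4  [EF ∥ AB ∩ FB ∥ EA]
   → A = (4, 29/4)

A = (4, 29/4)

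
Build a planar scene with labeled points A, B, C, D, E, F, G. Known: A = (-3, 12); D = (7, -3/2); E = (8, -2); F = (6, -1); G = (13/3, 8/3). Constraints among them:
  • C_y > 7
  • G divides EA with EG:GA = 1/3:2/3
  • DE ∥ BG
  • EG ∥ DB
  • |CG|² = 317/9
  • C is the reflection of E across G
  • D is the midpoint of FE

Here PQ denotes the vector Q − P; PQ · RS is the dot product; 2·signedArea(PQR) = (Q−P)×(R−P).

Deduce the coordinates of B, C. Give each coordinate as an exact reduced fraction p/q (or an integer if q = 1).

B = (10/3, 19/6)
C = (2/3, 22/3)

1. B_x = 10/3  [DE ∥ BG ∩ EG ∥ DB]
2. B_y = 19/6  [DE ∥ BG ∩ EG ∥ DB]
   → B = (10/3, 19/6)
3. C_x = 2/3  [C is the reflection of E across G]
4. C_y = 22/3  [C is the reflection of E across G]
   → C = (2/3, 22/3)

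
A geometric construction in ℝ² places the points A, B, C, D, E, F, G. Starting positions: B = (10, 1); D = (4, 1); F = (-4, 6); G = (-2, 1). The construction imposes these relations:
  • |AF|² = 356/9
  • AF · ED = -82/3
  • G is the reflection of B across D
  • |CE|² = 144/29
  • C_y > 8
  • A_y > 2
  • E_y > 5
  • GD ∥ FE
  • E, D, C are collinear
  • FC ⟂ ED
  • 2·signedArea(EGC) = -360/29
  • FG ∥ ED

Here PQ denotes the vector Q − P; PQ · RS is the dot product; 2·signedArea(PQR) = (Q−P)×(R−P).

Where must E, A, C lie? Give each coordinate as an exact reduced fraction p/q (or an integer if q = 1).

A = (4/3, 8/3)
C = (34/29, 234/29)
E = (2, 6)

1. E_x = 2  [FG ∥ ED ∩ GD ∥ FE]
2. E_y = 6  [FG ∥ ED ∩ GD ∥ FE]
   → E = (2, 6)
3. A_x = 4/3  [line -2·x + 5·y + -32/3 = 0 ∩ |AF|² = 356/9]
4. A_y = 8/3  [line -2·x + 5·y + -32/3 = 0 ∩ |AF|² = 356/9]
   → A = (4/3, 8/3)
5. C_x = 34/29  [E, D, C are collinear ∩ FC ⟂ ED]
6. C_y = 234/29  [E, D, C are collinear ∩ FC ⟂ ED]
   → C = (34/29, 234/29)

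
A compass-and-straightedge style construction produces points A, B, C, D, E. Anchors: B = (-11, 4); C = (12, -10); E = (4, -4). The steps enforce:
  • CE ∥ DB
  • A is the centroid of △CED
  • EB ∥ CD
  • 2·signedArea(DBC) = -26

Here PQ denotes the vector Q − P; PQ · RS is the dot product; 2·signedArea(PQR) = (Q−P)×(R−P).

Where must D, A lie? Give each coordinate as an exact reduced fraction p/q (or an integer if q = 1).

A = (13/3, -16/3)
D = (-3, -2)

1. D_x = -3  [CE ∥ DB ∩ EB ∥ CD]
2. D_y = -2  [CE ∥ DB ∩ EB ∥ CD]
   → D = (-3, -2)
3. A_x = 13/3  [A is the centroid of △CED]
4. A_y = -16/3  [A is the centroid of △CED]
   → A = (13/3, -16/3)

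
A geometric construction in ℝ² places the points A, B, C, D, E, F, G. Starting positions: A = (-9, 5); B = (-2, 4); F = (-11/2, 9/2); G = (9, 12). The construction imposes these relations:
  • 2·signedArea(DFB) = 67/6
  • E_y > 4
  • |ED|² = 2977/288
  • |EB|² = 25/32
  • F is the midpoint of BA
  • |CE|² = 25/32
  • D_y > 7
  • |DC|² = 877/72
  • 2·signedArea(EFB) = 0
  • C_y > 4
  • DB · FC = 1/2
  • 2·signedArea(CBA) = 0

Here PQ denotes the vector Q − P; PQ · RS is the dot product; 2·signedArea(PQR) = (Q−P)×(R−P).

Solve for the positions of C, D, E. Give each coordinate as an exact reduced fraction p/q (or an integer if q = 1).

C = (-15/4, 17/4)
D = (-11/6, 43/6)
E = (-23/8, 33/8)

1. E_x = -23/8  [line 1/2·x + 7/2·y + -13 = 0 ∩ |EB|² = 25/32]
2. E_y = 33/8  [line 1/2·x + 7/2·y + -13 = 0 ∩ |EB|² = 25/32]
   → E = (-23/8, 33/8)
3. C_x = -15/4  [line -1·x + -7·y + 26 = 0 ∩ |CE|² = 25/32]
4. C_y = 17/4  [line -1·x + -7·y + 26 = 0 ∩ |CE|² = 25/32]
   → C = (-15/4, 17/4)
5. D_x = -11/6  [2·signedArea(DFB) = 67/6 ∩ DB · FC = 1/2]
6. D_y = 43/6  [2·signedArea(DFB) = 67/6 ∩ DB · FC = 1/2]
   → D = (-11/6, 43/6)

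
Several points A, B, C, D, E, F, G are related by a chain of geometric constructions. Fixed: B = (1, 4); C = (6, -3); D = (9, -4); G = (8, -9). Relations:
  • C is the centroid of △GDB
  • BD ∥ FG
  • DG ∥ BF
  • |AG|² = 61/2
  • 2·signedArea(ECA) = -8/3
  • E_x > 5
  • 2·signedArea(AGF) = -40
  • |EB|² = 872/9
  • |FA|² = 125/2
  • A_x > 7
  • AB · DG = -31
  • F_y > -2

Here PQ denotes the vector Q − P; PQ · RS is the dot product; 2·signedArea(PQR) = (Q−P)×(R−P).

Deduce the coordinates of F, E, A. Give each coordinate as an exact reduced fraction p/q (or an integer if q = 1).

1. F_x = 0  [BD ∥ FG ∩ DG ∥ BF]
2. F_y = -1  [BD ∥ FG ∩ DG ∥ BF]
   → F = (0, -1)
3. A_x = 15/2  [AB · DG = -31 ∩ 2·signedArea(AGF) = -40]
4. A_y = -7/2  [AB · DG = -31 ∩ 2·signedArea(AGF) = -40]
   → A = (15/2, -7/2)
5. E_x = 17/3  [line 1/2·x + 3/2·y + 25/6 = 0 ∩ |EB|² = 872/9]
6. E_y = -14/3  [line 1/2·x + 3/2·y + 25/6 = 0 ∩ |EB|² = 872/9]
   → E = (17/3, -14/3)

A = (15/2, -7/2)
E = (17/3, -14/3)
F = (0, -1)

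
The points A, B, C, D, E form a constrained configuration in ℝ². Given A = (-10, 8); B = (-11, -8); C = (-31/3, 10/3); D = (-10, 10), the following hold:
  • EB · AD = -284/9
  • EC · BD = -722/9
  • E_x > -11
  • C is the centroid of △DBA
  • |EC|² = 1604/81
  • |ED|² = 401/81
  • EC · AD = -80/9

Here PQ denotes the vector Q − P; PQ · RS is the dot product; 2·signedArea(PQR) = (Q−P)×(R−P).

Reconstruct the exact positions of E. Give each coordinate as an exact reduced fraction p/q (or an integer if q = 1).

1. E_x = -91/9  [EC · AD = -80/9 ∩ EC · BD = -722/9]
2. E_y = 70/9  [EC · AD = -80/9 ∩ EC · BD = -722/9]
   → E = (-91/9, 70/9)

E = (-91/9, 70/9)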